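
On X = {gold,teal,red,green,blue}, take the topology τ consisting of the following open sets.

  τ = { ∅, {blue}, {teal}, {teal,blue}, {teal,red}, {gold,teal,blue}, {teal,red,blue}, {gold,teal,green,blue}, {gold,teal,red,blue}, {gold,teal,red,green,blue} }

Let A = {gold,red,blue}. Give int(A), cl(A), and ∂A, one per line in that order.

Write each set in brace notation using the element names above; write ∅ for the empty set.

int(A) = {blue}
cl(A)  = {gold,red,green,blue}
∂A     = {gold,red,green}

interior: largest open inside A is {blue} (from ∅, {blue})
cl via duality: int({teal,green}) = {teal}, so X∖{teal} = {gold,red,green,blue}
cl∖int = {gold,red,green}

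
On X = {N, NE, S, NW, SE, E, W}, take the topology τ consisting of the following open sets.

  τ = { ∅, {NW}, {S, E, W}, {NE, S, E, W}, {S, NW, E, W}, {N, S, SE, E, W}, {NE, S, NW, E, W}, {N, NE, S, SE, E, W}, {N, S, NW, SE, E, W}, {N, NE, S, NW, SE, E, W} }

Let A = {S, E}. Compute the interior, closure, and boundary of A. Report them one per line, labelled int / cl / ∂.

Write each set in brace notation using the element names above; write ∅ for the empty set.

opens ⊆ A: ∅; union → int = ∅
complement {N, NE, NW, SE, W}; its interior {NW}; cl(A) = X∖{NW} = {N, NE, S, SE, E, W}
boundary = {N, NE, S, SE, E, W} ∖ ∅ = {N, NE, S, SE, E, W}

int(A) = ∅
cl(A)  = {N, NE, S, SE, E, W}
∂A     = {N, NE, S, SE, E, W}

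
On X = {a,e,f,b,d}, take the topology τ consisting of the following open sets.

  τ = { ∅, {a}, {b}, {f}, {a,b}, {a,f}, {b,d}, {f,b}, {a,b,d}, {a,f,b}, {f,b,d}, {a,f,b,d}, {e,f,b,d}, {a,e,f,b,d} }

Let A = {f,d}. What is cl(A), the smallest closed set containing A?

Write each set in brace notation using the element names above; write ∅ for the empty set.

{e,f,d}

complement {a,e,b}; its interior {a,b}; cl(A) = X∖{a,b} = {e,f,d}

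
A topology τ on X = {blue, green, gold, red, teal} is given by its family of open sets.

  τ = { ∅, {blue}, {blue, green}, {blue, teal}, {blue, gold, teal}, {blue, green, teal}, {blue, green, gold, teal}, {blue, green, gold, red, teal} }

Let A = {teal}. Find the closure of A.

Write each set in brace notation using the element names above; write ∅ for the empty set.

closure: X∖int(X∖A) = X∖{blue, green} = {gold, red, teal}

{gold, red, teal}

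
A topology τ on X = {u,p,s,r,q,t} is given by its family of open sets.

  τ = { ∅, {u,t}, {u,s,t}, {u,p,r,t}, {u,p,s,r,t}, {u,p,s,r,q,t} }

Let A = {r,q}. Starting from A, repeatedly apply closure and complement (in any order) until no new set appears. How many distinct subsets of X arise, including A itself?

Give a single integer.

6

cl via duality: int({u,p,s,t}) = {u,s,t}, so X∖{u,s,t} = {p,r,q}
Write k for closure, c for complement:
  1. A     = {r,q}
  2. kA    = {p,r,q}
  3. cA    = {u,p,s,t}
  4. ckA   = {u,s,t}
  5. kcA   = {u,p,s,r,q,t}
  6. ckcA  = ∅
applying k or c yields no new set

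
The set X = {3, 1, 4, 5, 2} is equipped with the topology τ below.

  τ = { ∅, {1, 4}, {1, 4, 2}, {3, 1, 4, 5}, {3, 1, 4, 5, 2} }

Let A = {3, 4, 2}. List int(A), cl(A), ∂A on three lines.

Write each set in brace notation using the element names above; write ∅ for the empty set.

opens ⊆ A: ∅; union → int = ∅
complement {1, 5}; its interior ∅; cl(A) = X∖∅ = {3, 1, 4, 5, 2}
boundary = {3, 1, 4, 5, 2} ∖ ∅ = {3, 1, 4, 5, 2}

int(A) = ∅
cl(A)  = {3, 1, 4, 5, 2}
∂A     = {3, 1, 4, 5, 2}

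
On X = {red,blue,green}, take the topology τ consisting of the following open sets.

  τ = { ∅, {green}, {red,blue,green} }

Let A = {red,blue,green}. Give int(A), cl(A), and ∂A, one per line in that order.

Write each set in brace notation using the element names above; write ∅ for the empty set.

int(A) = {red,blue,green}
cl(A)  = {red,blue,green}
∂A     = ∅

U open, U⊆A: ∅, {green}, {red,blue,green}. int(A) = ⋃ = {red,blue,green}
X∖A=∅, int(X∖A)=∅, hence cl(A)={red,blue,green}
∂A: remove int from cl → ∅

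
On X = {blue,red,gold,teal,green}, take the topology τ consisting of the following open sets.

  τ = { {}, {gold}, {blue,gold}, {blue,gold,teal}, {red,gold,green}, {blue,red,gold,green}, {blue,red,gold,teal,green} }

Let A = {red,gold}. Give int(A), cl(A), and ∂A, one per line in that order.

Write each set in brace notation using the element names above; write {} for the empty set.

int(A) = {gold}
cl(A)  = {blue,red,gold,teal,green}
∂A     = {blue,red,teal,green}

U open, U⊆A: {}, {gold}. int(A) = ⋃ = {gold}
X∖A={blue,teal,green}, int(X∖A)={}, hence cl(A)={blue,red,gold,teal,green}
∂A: remove int from cl → {blue,red,teal,green}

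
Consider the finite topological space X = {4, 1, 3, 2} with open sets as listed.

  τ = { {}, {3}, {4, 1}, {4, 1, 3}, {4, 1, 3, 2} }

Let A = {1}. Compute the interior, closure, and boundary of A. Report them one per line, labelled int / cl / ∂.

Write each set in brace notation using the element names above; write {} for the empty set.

U open, U⊆A: {}. int(A) = ⋃ = {}
X∖A={4, 3, 2}, int(X∖A)={3}, hence cl(A)={4, 1, 2}
∂A: remove int from cl → {4, 1, 2}

int(A) = {}
cl(A)  = {4, 1, 2}
∂A     = {4, 1, 2}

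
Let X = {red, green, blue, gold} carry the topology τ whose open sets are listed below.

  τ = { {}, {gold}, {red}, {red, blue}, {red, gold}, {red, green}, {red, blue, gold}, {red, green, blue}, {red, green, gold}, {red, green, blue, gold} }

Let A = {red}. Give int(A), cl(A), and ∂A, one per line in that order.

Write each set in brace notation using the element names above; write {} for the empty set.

int(A) = {red}
cl(A)  = {red, green, blue}
∂A     = {green, blue}

open subsets of A: {}, {red}; so int(A) = {red}
closure: X∖int(X∖A) = X∖{gold} = {red, green, blue}
∂A = {red, green, blue} minus {red} = {green, blue}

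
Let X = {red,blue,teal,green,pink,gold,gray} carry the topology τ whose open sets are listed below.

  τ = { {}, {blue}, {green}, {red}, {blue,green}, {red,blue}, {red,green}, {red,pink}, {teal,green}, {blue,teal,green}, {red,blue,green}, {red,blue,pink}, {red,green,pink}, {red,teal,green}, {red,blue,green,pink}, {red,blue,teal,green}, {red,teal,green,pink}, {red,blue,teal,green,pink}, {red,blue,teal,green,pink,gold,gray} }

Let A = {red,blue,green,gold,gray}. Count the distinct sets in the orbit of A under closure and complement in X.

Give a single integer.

complement {teal,pink}; its interior {}; cl(A) = X∖{} = {red,blue,teal,green,pink,gold,gray}
With k = closure, c = complement:
  1. A     = {red,blue,green,gold,gray}
  2. kA    = {red,blue,teal,green,pink,gold,gray}
  3. cA    = {teal,pink}
  4. ckA   = {}
  5. kcA   = {teal,pink,gold,gray}
  6. ckcA  = {red,blue,green}
k, c of each give nothing new

6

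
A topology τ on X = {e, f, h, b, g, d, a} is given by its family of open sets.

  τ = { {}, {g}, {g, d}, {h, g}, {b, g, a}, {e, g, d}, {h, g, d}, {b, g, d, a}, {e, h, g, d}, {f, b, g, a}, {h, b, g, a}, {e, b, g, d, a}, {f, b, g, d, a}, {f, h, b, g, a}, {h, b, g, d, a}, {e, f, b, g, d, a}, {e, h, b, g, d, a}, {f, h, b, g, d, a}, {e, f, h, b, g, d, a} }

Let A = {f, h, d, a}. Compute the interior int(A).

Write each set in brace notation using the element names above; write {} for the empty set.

interior: largest open inside A is {} (from {})

{}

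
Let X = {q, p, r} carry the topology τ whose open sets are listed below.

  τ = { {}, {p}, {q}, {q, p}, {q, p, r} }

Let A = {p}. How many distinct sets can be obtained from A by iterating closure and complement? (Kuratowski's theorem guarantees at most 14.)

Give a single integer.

closure: X∖int(X∖A) = X∖{q} = {p, r}
Let k=closure and c=complement:
  1. A     = {p}
  2. kA    = {p, r}
  3. cA    = {q, r}
  4. ckA   = {q}
— saturated at 4

4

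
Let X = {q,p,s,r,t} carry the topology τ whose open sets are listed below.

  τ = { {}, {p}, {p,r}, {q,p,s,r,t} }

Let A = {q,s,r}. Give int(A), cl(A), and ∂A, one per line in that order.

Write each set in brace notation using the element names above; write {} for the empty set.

open subsets of A: {}; so int(A) = {}
closure: X∖int(X∖A) = X∖{p} = {q,s,r,t}
∂A = {q,s,r,t} minus {} = {q,s,r,t}

int(A) = {}
cl(A)  = {q,s,r,t}
∂A     = {q,s,r,t}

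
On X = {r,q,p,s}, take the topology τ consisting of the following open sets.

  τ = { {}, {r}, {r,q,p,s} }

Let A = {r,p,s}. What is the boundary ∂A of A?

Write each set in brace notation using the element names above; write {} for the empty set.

{q,p,s}

opens ⊆ A: {}, {r}; union → int = {r}
complement {q}; its interior {}; cl(A) = X∖{} = {r,q,p,s}
boundary = {r,q,p,s} ∖ {r} = {q,p,s}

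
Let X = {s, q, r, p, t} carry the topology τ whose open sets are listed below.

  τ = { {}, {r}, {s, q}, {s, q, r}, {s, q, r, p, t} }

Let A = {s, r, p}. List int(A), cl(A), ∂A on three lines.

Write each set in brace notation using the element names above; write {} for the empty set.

open subsets of A: {}, {r}; so int(A) = {r}
closure: X∖int(X∖A) = X∖{} = {s, q, r, p, t}
∂A = {s, q, r, p, t} minus {r} = {s, q, p, t}

int(A) = {r}
cl(A)  = {s, q, r, p, t}
∂A     = {s, q, p, t}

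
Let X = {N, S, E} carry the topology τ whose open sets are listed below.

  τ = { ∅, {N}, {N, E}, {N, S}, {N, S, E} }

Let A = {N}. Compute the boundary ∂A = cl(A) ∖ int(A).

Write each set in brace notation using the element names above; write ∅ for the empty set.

open subsets of A: ∅, {N}; so int(A) = {N}
closure: X∖int(X∖A) = X∖∅ = {N, S, E}
∂A = {N, S, E} minus {N} = {S, E}

{S, E}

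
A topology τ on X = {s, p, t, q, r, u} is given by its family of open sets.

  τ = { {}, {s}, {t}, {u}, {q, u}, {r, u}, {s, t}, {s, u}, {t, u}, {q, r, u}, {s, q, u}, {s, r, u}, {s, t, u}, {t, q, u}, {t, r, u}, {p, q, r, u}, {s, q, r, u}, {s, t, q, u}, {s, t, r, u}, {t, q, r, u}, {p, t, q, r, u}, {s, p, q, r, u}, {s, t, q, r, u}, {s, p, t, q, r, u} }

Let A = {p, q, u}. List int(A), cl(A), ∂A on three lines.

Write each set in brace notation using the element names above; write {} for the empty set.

int(A) = {q, u}
cl(A)  = {p, q, r, u}
∂A     = {p, r}

U open, U⊆A: {}, {u}, {q, u}. int(A) = ⋃ = {q, u}
X∖A={s, t, r}, int(X∖A)={s, t}, hence cl(A)={p, q, r, u}
∂A: remove int from cl → {p, r}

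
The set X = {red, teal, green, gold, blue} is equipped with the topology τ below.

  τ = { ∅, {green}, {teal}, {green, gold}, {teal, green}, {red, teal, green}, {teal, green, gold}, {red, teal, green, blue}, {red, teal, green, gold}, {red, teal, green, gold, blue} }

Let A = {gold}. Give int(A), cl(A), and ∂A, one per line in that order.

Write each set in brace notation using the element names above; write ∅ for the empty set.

opens ⊆ A: ∅; union → int = ∅
complement {red, teal, green, blue}; its interior {red, teal, green, blue}; cl(A) = X∖{red, teal, green, blue} = {gold}
boundary = {gold} ∖ ∅ = {gold}

int(A) = ∅
cl(A)  = {gold}
∂A     = {gold}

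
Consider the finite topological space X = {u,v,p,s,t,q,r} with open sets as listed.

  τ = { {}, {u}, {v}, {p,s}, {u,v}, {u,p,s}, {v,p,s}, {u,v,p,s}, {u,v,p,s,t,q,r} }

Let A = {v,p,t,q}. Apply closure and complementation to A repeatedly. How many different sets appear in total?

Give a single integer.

10

cl via duality: int({u,s,r}) = {u}, so X∖{u} = {v,p,s,t,q,r}
Write k for closure, c for complement:
  1. A     = {v,p,t,q}
  2. kA    = {v,p,s,t,q,r}
  3. cA    = {u,s,r}
  4. ckA   = {u}
  5. kcA   = {u,p,s,t,q,r}
  6. kckA  = {u,t,q,r}
  7. ckcA  = {v}
  8. ckckA = {v,p,s}
  9. kckcA = {v,t,q,r}
  10. ckckcA = {u,p,s}
applying k or c yields no new set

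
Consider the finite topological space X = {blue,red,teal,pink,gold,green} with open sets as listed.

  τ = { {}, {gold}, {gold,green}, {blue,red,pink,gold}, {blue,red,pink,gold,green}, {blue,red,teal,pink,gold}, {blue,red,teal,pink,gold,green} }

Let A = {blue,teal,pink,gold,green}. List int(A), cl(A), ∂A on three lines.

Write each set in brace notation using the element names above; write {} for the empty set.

int(A) = {gold,green}
cl(A)  = {blue,red,teal,pink,gold,green}
∂A     = {blue,red,teal,pink}

open subsets of A: {}, {gold}, {gold,green}; so int(A) = {gold,green}
closure: X∖int(X∖A) = X∖{} = {blue,red,teal,pink,gold,green}
∂A = {blue,red,teal,pink,gold,green} minus {gold,green} = {blue,red,teal,pink}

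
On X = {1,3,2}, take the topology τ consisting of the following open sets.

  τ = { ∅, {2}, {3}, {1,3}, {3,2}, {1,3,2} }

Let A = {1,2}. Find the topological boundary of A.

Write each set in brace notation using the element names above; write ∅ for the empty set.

U open, U⊆A: ∅, {2}. int(A) = ⋃ = {2}
X∖A={3}, int(X∖A)={3}, hence cl(A)={1,2}
∂A: remove int from cl → {1}

{1}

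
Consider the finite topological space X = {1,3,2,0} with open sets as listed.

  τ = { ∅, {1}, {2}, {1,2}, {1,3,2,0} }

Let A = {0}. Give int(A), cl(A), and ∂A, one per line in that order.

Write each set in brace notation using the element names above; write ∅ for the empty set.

open subsets of A: ∅; so int(A) = ∅
closure: X∖int(X∖A) = X∖{1,2} = {3,0}
∂A = {3,0} minus ∅ = {3,0}

int(A) = ∅
cl(A)  = {3,0}
∂A     = {3,0}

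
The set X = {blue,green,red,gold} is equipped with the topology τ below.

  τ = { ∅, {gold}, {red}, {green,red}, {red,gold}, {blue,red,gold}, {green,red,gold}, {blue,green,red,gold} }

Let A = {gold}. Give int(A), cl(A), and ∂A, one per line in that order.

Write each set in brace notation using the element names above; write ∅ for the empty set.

int(A) = {gold}
cl(A)  = {blue,gold}
∂A     = {blue}

U open, U⊆A: ∅, {gold}. int(A) = ⋃ = {gold}
X∖A={blue,green,red}, int(X∖A)={green,red}, hence cl(A)={blue,gold}
∂A: remove int from cl → {blue}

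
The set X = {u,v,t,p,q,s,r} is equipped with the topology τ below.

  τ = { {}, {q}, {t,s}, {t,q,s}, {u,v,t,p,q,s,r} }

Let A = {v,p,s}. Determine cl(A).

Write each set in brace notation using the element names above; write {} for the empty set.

closure: X∖int(X∖A) = X∖{q} = {u,v,t,p,s,r}

{u,v,t,p,s,r}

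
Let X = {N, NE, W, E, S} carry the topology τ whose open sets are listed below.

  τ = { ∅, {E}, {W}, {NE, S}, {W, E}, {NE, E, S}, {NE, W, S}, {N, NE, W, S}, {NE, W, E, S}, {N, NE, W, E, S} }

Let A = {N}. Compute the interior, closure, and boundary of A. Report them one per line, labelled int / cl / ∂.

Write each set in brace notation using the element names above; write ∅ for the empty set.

interior: largest open inside A is ∅ (from ∅)
cl via duality: int({NE, W, E, S}) = {NE, W, E, S}, so X∖{NE, W, E, S} = {N}
cl∖int = {N}

int(A) = ∅
cl(A)  = {N}
∂A     = {N}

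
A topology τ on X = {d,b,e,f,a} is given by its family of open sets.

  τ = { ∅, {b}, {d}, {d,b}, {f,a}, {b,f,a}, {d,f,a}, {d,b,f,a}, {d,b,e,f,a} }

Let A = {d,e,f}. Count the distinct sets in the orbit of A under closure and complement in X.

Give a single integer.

cl via duality: int({b,a}) = {b}, so X∖{b} = {d,e,f,a}
Write k for closure, c for complement:
  1. A     = {d,e,f}
  2. kA    = {d,e,f,a}
  3. cA    = {b,a}
  4. ckA   = {b}
  5. kcA   = {b,e,f,a}
  6. kckA  = {b,e}
  7. ckcA  = {d}
  8. ckckA = {d,f,a}
  9. kckcA = {d,e}
  10. ckckcA = {b,f,a}
applying k or c yields no new set

10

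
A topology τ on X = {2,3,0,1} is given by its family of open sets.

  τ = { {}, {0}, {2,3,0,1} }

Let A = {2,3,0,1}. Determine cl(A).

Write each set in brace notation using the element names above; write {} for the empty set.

{2,3,0,1}

cl via duality: int({}) = {}, so X∖{} = {2,3,0,1}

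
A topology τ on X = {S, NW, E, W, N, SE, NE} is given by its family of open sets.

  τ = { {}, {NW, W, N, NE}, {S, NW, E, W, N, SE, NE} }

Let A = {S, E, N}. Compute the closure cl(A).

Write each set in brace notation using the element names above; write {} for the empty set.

{S, NW, E, W, N, SE, NE}

X∖A={NW, W, SE, NE}, int(X∖A)={}, hence cl(A)={S, NW, E, W, N, SE, NE}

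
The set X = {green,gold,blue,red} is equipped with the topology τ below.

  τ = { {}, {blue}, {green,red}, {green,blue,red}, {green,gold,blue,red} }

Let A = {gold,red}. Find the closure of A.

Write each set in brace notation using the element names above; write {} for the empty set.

{green,gold,red}

closure: X∖int(X∖A) = X∖{blue} = {green,gold,red}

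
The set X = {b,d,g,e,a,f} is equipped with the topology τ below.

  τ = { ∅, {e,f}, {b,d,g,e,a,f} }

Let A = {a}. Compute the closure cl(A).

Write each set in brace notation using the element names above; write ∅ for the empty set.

X∖A={b,d,g,e,f}, int(X∖A)={e,f}, hence cl(A)={b,d,g,a}

{b,d,g,a}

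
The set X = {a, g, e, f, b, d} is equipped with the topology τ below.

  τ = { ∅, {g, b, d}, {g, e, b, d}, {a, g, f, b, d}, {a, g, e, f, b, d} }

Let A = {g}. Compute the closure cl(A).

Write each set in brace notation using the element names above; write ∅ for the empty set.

closure: X∖int(X∖A) = X∖∅ = {a, g, e, f, b, d}

{a, g, e, f, b, d}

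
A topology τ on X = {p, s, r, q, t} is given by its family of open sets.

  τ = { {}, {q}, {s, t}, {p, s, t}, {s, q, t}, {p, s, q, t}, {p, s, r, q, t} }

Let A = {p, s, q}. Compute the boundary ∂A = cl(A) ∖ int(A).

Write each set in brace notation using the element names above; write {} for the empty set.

interior: largest open inside A is {q} (from {}, {q})
cl via duality: int({r, t}) = {}, so X∖{} = {p, s, r, q, t}
cl∖int = {p, s, r, t}

{p, s, r, t}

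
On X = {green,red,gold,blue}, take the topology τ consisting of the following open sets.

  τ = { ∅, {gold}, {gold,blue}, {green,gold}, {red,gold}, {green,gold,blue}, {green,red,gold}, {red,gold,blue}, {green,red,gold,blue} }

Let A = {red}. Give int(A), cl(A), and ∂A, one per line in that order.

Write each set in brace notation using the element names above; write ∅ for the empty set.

int(A) = ∅
cl(A)  = {red}
∂A     = {red}

interior: largest open inside A is ∅ (from ∅)
cl via duality: int({green,gold,blue}) = {green,gold,blue}, so X∖{green,gold,blue} = {red}
cl∖int = {red}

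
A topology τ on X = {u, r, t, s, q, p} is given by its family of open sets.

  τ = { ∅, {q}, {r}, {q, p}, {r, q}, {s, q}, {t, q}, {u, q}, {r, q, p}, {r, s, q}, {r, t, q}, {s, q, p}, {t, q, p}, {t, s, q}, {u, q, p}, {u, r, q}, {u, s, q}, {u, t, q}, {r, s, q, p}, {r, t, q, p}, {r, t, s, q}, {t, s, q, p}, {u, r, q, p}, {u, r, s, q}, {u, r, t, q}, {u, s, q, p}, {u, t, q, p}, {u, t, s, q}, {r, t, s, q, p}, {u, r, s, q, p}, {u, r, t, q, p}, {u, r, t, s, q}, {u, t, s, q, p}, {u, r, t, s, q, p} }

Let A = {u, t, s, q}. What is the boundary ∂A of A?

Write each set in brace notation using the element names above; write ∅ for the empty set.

{p}

open subsets of A: ∅, {q}, {t, q}, {u, q}, {s, q}, {u, t, q}, {t, s, q}, {u, s, q}, {u, t, s, q}; so int(A) = {u, t, s, q}
closure: X∖int(X∖A) = X∖{r} = {u, t, s, q, p}
∂A = {u, t, s, q, p} minus {u, t, s, q} = {p}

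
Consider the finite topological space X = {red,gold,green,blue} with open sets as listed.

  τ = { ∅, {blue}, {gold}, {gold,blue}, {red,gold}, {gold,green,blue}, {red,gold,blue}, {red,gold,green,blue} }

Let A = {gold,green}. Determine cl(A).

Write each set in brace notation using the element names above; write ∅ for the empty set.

{red,gold,green}

X∖A={red,blue}, int(X∖A)={blue}, hence cl(A)={red,gold,green}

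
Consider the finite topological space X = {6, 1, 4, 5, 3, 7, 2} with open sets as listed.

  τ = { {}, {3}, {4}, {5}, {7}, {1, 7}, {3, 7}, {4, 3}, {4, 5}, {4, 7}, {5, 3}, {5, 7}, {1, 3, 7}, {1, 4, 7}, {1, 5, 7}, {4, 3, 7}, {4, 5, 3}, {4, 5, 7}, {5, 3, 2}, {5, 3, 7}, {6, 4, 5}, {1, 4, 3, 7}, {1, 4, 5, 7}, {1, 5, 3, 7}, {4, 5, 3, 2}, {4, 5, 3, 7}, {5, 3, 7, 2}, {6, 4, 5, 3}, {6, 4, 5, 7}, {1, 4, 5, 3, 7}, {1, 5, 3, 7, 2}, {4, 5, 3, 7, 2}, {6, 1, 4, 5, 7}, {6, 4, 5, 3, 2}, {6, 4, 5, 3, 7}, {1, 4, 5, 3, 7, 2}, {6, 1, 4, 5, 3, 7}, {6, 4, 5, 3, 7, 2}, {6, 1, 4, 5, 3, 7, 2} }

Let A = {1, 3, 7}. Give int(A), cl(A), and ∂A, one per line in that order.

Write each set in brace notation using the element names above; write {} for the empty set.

open subsets of A: {}, {7}, {3}, {3, 7}, {1, 7}, {1, 3, 7}; so int(A) = {1, 3, 7}
closure: X∖int(X∖A) = X∖{6, 4, 5} = {1, 3, 7, 2}
∂A = {1, 3, 7, 2} minus {1, 3, 7} = {2}

int(A) = {1, 3, 7}
cl(A)  = {1, 3, 7, 2}
∂A     = {2}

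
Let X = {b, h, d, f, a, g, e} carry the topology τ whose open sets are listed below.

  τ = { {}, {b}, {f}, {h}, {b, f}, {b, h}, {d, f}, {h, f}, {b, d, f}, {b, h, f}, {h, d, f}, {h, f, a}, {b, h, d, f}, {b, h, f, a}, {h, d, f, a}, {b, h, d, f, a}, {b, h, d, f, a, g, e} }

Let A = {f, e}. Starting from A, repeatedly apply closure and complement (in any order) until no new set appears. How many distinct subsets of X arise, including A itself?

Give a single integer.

8

complement {b, h, d, a, g}; its interior {b, h}; cl(A) = X∖{b, h} = {d, f, a, g, e}
With k = closure, c = complement:
  1. A     = {f, e}
  2. kA    = {d, f, a, g, e}
  3. cA    = {b, h, d, a, g}
  4. ckA   = {b, h}
  5. kcA   = {b, h, d, a, g, e}
  6. kckA  = {b, h, a, g, e}
  7. ckcA  = {f}
  8. ckckA = {d, f}
k, c of each give nothing new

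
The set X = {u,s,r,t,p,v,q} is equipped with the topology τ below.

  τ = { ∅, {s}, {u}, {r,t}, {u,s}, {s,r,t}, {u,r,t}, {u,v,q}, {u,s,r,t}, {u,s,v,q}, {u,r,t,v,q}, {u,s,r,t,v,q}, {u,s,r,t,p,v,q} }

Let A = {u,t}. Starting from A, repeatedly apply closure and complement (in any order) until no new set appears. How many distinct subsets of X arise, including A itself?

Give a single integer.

12

cl via duality: int({s,r,p,v,q}) = {s}, so X∖{s} = {u,r,t,p,v,q}
Write k for closure, c for complement:
  1. A     = {u,t}
  2. kA    = {u,r,t,p,v,q}
  3. cA    = {s,r,p,v,q}
  4. ckA   = {s}
  5. kcA   = {s,r,t,p,v,q}
  6. kckA  = {s,p}
  7. ckcA  = {u}
  8. ckckA = {u,r,t,v,q}
  9. kckcA = {u,p,v,q}
  10. ckckcA = {s,r,t}
  11. kckckcA = {s,r,t,p}
  12. ckckckcA = {u,v,q}
applying k or c yields no new set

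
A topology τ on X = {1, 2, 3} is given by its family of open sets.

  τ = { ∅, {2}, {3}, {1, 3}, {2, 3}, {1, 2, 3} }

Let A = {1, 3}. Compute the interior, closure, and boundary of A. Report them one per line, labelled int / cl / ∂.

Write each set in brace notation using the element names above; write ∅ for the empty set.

int(A) = {1, 3}
cl(A)  = {1, 3}
∂A     = ∅

opens ⊆ A: ∅, {3}, {1, 3}; union → int = {1, 3}
complement {2}; its interior {2}; cl(A) = X∖{2} = {1, 3}
boundary = {1, 3} ∖ {1, 3} = ∅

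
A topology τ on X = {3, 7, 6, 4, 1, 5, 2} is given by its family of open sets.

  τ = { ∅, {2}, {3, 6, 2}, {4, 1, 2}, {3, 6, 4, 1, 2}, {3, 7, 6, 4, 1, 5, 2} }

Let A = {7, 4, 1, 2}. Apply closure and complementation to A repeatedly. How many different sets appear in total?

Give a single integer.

X∖A={3, 6, 5}, int(X∖A)=∅, hence cl(A)={3, 7, 6, 4, 1, 5, 2}
Orbit (k=closure, c=complement):
  1. A     = {7, 4, 1, 2}
  2. kA    = {3, 7, 6, 4, 1, 5, 2}
  3. cA    = {3, 6, 5}
  4. ckA   = ∅
  5. kcA   = {3, 7, 6, 5}
  6. ckcA  = {4, 1, 2}
(closed under both — stop)

6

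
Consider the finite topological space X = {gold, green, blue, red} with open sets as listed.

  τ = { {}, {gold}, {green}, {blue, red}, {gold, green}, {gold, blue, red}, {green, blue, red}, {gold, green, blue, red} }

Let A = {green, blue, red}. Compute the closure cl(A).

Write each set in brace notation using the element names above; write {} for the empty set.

X∖A={gold}, int(X∖A)={gold}, hence cl(A)={green, blue, red}

{green, blue, red}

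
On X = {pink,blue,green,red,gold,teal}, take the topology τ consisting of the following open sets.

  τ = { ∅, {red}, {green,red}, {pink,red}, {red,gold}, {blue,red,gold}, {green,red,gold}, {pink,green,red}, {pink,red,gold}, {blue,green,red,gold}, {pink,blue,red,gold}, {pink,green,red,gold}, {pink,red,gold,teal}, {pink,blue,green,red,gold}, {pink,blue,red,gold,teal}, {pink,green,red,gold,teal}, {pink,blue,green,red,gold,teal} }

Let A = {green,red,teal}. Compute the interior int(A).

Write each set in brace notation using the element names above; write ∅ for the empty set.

{green,red}

interior: largest open inside A is {green,red} (from ∅, {red}, {green,red})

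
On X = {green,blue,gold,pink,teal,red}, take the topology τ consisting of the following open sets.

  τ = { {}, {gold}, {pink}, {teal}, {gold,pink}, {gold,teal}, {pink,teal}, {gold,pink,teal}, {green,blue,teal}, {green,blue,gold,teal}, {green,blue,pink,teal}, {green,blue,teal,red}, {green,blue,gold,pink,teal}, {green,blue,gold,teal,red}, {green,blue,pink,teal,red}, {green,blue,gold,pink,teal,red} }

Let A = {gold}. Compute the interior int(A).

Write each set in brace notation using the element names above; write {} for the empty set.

open subsets of A: {}, {gold}; so int(A) = {gold}

{gold}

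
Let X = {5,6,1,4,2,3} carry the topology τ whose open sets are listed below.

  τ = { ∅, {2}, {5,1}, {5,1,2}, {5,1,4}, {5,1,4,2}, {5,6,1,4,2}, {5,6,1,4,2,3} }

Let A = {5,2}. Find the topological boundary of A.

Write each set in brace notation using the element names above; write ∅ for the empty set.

{5,6,1,4,3}

opens ⊆ A: ∅, {2}; union → int = {2}
complement {6,1,4,3}; its interior ∅; cl(A) = X∖∅ = {5,6,1,4,2,3}
boundary = {5,6,1,4,2,3} ∖ {2} = {5,6,1,4,3}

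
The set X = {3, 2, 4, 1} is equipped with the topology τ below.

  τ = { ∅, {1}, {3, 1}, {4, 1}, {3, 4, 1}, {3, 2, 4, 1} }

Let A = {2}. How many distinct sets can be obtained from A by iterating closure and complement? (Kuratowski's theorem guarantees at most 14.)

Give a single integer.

4

complement {3, 4, 1}; its interior {3, 4, 1}; cl(A) = X∖{3, 4, 1} = {2}
With k = closure, c = complement:
  1. A     = {2}
  2. cA    = {3, 4, 1}
  3. kcA   = {3, 2, 4, 1}
  4. ckcA  = ∅
k, c of each give nothing new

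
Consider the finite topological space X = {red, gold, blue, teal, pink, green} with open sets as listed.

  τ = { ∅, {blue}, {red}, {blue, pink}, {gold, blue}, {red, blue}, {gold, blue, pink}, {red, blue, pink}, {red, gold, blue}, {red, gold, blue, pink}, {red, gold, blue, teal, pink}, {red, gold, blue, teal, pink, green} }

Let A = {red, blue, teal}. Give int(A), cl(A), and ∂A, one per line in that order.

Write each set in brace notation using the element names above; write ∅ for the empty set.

interior: largest open inside A is {red, blue} (from ∅, {red}, {blue}, {red, blue})
cl via duality: int({gold, pink, green}) = ∅, so X∖∅ = {red, gold, blue, teal, pink, green}
cl∖int = {gold, teal, pink, green}

int(A) = {red, blue}
cl(A)  = {red, gold, blue, teal, pink, green}
∂A     = {gold, teal, pink, green}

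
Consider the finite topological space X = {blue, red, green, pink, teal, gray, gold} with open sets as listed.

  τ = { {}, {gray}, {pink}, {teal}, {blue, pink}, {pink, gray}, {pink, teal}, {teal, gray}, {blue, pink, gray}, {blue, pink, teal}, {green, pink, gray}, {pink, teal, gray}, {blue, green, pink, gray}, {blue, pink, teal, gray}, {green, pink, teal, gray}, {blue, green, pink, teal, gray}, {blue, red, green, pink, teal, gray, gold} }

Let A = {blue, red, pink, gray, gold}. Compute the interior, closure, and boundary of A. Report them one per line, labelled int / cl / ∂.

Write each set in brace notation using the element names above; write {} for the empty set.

int(A) = {blue, pink, gray}
cl(A)  = {blue, red, green, pink, gray, gold}
∂A     = {red, green, gold}

U open, U⊆A: {}, {pink}, {gray}, {pink, gray}, {blue, pink}, {blue, pink, gray}. int(A) = ⋃ = {blue, pink, gray}
X∖A={green, teal}, int(X∖A)={teal}, hence cl(A)={blue, red, green, pink, gray, gold}
∂A: remove int from cl → {red, green, gold}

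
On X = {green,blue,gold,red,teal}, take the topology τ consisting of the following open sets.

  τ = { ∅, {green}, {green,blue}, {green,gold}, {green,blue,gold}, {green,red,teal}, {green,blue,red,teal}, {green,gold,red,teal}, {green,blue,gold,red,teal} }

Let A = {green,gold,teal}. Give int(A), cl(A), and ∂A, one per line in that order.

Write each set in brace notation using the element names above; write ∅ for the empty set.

int(A) = {green,gold}
cl(A)  = {green,blue,gold,red,teal}
∂A     = {blue,red,teal}

interior: largest open inside A is {green,gold} (from ∅, {green}, {green,gold})
cl via duality: int({blue,red}) = ∅, so X∖∅ = {green,blue,gold,red,teal}
cl∖int = {blue,red,teal}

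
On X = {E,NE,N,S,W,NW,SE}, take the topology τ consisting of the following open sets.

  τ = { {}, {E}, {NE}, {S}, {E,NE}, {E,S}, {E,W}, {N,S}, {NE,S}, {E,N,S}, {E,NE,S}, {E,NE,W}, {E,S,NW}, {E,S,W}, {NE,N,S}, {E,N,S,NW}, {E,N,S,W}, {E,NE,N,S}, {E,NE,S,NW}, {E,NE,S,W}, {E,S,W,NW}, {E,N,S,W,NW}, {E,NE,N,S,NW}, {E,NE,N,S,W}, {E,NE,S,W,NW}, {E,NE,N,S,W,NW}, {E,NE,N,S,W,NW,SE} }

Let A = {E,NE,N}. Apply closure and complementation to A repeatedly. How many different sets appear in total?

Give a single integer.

complement {S,W,NW,SE}; its interior {S}; cl(A) = X∖{S} = {E,NE,N,W,NW,SE}
With k = closure, c = complement:
  1. A     = {E,NE,N}
  2. kA    = {E,NE,N,W,NW,SE}
  3. cA    = {S,W,NW,SE}
  4. ckA   = {S}
  5. kcA   = {N,S,W,NW,SE}
  6. kckA  = {N,S,NW,SE}
  7. ckcA  = {E,NE}
  8. ckckA = {E,NE,W}
  9. kckcA = {E,NE,W,NW,SE}
  10. ckckcA = {N,S}
k, c of each give nothing new

10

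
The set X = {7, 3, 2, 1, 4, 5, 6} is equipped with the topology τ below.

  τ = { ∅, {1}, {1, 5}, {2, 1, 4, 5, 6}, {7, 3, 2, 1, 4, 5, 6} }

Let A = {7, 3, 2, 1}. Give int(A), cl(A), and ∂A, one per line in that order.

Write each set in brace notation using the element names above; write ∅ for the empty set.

interior: largest open inside A is {1} (from ∅, {1})
cl via duality: int({4, 5, 6}) = ∅, so X∖∅ = {7, 3, 2, 1, 4, 5, 6}
cl∖int = {7, 3, 2, 4, 5, 6}

int(A) = {1}
cl(A)  = {7, 3, 2, 1, 4, 5, 6}
∂A     = {7, 3, 2, 4, 5, 6}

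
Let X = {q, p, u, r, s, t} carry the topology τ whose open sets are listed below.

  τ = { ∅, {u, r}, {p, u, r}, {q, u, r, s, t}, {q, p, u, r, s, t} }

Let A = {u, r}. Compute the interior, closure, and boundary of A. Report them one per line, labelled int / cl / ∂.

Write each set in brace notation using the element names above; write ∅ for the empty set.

U open, U⊆A: ∅, {u, r}. int(A) = ⋃ = {u, r}
X∖A={q, p, s, t}, int(X∖A)=∅, hence cl(A)={q, p, u, r, s, t}
∂A: remove int from cl → {q, p, s, t}

int(A) = {u, r}
cl(A)  = {q, p, u, r, s, t}
∂A     = {q, p, s, t}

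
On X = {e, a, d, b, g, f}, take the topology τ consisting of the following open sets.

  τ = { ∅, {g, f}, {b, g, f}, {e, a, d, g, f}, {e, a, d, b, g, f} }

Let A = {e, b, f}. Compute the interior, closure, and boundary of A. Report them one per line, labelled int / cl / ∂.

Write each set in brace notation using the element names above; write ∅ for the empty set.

int(A) = ∅
cl(A)  = {e, a, d, b, g, f}
∂A     = {e, a, d, b, g, f}

opens ⊆ A: ∅; union → int = ∅
complement {a, d, g}; its interior ∅; cl(A) = X∖∅ = {e, a, d, b, g, f}
boundary = {e, a, d, b, g, f} ∖ ∅ = {e, a, d, b, g, f}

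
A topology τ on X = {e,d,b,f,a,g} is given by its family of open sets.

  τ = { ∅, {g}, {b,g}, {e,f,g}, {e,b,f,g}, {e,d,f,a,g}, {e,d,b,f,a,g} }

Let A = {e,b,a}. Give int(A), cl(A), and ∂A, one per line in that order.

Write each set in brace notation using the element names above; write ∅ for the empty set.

U open, U⊆A: ∅. int(A) = ⋃ = ∅
X∖A={d,f,g}, int(X∖A)={g}, hence cl(A)={e,d,b,f,a}
∂A: remove int from cl → {e,d,b,f,a}

int(A) = ∅
cl(A)  = {e,d,b,f,a}
∂A     = {e,d,b,f,a}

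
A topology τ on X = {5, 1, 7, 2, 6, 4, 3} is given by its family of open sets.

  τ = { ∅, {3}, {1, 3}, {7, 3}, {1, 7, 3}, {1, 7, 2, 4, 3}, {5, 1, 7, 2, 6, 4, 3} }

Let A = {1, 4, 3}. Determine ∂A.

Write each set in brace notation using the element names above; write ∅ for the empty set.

{5, 7, 2, 6, 4}

opens ⊆ A: ∅, {3}, {1, 3}; union → int = {1, 3}
complement {5, 7, 2, 6}; its interior ∅; cl(A) = X∖∅ = {5, 1, 7, 2, 6, 4, 3}
boundary = {5, 1, 7, 2, 6, 4, 3} ∖ {1, 3} = {5, 7, 2, 6, 4}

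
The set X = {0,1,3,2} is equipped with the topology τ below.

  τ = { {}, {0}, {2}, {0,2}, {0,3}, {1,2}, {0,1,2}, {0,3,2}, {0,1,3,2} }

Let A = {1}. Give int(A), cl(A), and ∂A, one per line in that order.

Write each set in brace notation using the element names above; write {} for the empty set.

int(A) = {}
cl(A)  = {1}
∂A     = {1}

U open, U⊆A: {}. int(A) = ⋃ = {}
X∖A={0,3,2}, int(X∖A)={0,3,2}, hence cl(A)={1}
∂A: remove int from cl → {1}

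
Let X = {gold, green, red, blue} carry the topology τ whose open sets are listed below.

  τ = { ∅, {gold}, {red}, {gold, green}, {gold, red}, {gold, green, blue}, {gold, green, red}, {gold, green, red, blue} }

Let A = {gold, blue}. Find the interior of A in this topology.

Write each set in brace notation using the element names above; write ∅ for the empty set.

U open, U⊆A: ∅, {gold}. int(A) = ⋃ = {gold}

{gold}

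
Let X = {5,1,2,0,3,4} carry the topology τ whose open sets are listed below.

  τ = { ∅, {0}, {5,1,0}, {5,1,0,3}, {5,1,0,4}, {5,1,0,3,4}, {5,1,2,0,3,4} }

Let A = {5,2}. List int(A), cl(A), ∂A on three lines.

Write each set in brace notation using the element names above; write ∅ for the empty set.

U open, U⊆A: ∅. int(A) = ⋃ = ∅
X∖A={1,0,3,4}, int(X∖A)={0}, hence cl(A)={5,1,2,3,4}
∂A: remove int from cl → {5,1,2,3,4}

int(A) = ∅
cl(A)  = {5,1,2,3,4}
∂A     = {5,1,2,3,4}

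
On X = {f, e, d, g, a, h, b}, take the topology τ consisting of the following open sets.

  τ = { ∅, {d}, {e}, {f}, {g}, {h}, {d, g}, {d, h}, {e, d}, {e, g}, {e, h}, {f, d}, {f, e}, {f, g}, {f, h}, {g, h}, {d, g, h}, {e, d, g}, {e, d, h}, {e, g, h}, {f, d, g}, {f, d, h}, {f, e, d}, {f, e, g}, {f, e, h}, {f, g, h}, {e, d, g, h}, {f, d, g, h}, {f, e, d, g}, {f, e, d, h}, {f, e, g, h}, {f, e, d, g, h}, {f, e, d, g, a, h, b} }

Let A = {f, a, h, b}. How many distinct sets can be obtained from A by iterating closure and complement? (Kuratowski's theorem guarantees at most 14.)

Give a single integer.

closure: X∖int(X∖A) = X∖{e, d, g} = {f, a, h, b}
Let k=closure and c=complement:
  1. A     = {f, a, h, b}
  2. cA    = {e, d, g}
  3. kcA   = {e, d, g, a, b}
  4. ckcA  = {f, h}
— saturated at 4

4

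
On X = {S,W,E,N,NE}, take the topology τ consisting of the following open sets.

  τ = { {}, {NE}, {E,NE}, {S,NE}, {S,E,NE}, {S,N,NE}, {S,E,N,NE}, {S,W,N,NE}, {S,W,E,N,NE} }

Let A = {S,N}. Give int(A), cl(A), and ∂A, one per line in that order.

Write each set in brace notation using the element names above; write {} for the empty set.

int(A) = {}
cl(A)  = {S,W,N}
∂A     = {S,W,N}

open subsets of A: {}; so int(A) = {}
closure: X∖int(X∖A) = X∖{E,NE} = {S,W,N}
∂A = {S,W,N} minus {} = {S,W,N}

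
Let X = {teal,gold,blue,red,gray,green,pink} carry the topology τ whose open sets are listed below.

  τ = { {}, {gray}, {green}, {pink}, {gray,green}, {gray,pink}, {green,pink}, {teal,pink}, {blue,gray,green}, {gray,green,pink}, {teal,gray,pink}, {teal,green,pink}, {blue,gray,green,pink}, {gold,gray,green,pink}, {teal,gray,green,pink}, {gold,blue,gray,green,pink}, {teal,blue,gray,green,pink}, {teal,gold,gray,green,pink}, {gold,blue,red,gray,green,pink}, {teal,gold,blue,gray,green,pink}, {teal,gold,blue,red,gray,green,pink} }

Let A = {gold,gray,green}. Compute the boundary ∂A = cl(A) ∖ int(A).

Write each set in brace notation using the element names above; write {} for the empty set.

{gold,blue,red}

open subsets of A: {}, {green}, {gray}, {gray,green}; so int(A) = {gray,green}
closure: X∖int(X∖A) = X∖{teal,pink} = {gold,blue,red,gray,green}
∂A = {gold,blue,red,gray,green} minus {gray,green} = {gold,blue,red}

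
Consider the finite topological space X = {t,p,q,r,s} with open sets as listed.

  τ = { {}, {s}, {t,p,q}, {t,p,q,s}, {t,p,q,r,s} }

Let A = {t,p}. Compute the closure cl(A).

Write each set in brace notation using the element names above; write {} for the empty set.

{t,p,q,r}

cl via duality: int({q,r,s}) = {s}, so X∖{s} = {t,p,q,r}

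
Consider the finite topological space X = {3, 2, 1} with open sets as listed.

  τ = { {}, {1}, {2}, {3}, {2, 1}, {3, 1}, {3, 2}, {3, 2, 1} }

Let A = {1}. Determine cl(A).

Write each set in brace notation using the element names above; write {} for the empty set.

complement {3, 2}; its interior {3, 2}; cl(A) = X∖{3, 2} = {1}

{1}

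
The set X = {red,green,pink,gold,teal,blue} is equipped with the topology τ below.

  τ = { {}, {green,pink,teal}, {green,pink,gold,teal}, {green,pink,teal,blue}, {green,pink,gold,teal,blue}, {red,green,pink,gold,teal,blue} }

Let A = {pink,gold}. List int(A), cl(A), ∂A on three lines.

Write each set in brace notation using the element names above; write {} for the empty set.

int(A) = {}
cl(A)  = {red,green,pink,gold,teal,blue}
∂A     = {red,green,pink,gold,teal,blue}

interior: largest open inside A is {} (from {})
cl via duality: int({red,green,teal,blue}) = {}, so X∖{} = {red,green,pink,gold,teal,blue}
cl∖int = {red,green,pink,gold,teal,blue}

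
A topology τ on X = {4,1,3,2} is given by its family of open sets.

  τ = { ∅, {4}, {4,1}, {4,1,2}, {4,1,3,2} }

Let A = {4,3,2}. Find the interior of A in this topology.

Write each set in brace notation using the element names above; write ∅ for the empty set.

{4}

open subsets of A: ∅, {4}; so int(A) = {4}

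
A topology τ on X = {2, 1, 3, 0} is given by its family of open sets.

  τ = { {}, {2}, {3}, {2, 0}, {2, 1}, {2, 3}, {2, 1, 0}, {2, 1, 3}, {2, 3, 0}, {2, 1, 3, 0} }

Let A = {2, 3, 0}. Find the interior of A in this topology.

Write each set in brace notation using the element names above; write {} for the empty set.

{2, 3, 0}

U open, U⊆A: {}, {2}, {3}, {2, 0}, {2, 3}, {2, 3, 0}. int(A) = ⋃ = {2, 3, 0}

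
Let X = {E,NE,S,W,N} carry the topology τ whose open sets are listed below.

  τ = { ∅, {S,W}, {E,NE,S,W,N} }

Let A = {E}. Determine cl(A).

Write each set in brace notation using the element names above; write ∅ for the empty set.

cl via duality: int({NE,S,W,N}) = {S,W}, so X∖{S,W} = {E,NE,N}

{E,NE,N}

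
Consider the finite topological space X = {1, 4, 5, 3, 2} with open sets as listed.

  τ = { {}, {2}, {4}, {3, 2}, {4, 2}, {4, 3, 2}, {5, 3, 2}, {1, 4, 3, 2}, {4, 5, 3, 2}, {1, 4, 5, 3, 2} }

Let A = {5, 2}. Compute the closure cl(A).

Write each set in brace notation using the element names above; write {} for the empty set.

complement {1, 4, 3}; its interior {4}; cl(A) = X∖{4} = {1, 5, 3, 2}

{1, 5, 3, 2}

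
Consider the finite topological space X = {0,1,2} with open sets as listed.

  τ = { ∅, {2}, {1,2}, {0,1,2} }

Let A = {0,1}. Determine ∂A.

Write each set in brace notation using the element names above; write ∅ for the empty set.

interior: largest open inside A is ∅ (from ∅)
cl via duality: int({2}) = {2}, so X∖{2} = {0,1}
cl∖int = {0,1}

{0,1}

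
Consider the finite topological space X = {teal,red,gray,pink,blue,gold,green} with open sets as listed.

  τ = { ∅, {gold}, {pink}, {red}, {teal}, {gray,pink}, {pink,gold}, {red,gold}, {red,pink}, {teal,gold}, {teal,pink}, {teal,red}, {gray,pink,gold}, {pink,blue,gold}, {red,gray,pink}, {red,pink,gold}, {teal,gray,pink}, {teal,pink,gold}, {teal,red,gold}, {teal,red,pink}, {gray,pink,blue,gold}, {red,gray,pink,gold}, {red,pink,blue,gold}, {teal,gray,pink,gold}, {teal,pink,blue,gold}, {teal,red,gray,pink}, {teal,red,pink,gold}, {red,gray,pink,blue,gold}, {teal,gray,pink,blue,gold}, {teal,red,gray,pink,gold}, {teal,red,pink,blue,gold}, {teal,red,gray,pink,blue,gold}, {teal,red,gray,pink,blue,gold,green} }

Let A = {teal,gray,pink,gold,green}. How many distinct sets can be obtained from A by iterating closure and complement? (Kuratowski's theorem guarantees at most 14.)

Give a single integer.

X∖A={red,blue}, int(X∖A)={red}, hence cl(A)={teal,gray,pink,blue,gold,green}
Orbit (k=closure, c=complement):
  1. A     = {teal,gray,pink,gold,green}
  2. kA    = {teal,gray,pink,blue,gold,green}
  3. cA    = {red,blue}
  4. ckA   = {red}
  5. kcA   = {red,blue,green}
  6. kckA  = {red,green}
  7. ckcA  = {teal,gray,pink,gold}
  8. ckckA = {teal,gray,pink,blue,gold}
(closed under both — stop)

8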